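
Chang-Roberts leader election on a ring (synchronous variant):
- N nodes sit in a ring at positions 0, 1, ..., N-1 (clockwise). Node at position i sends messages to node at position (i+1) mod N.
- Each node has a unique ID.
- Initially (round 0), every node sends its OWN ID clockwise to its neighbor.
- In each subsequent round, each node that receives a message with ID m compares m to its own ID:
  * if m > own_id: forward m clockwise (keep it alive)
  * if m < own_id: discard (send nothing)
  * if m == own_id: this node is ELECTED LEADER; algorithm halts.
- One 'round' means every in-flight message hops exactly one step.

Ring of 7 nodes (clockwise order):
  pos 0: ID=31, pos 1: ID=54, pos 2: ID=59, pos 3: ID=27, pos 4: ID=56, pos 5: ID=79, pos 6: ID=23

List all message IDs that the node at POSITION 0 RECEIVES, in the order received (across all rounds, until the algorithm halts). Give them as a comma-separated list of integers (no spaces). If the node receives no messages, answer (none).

Round 1: pos1(id54) recv 31: drop; pos2(id59) recv 54: drop; pos3(id27) recv 59: fwd; pos4(id56) recv 27: drop; pos5(id79) recv 56: drop; pos6(id23) recv 79: fwd; pos0(id31) recv 23: drop
Round 2: pos4(id56) recv 59: fwd; pos0(id31) recv 79: fwd
Round 3: pos5(id79) recv 59: drop; pos1(id54) recv 79: fwd
Round 4: pos2(id59) recv 79: fwd
Round 5: pos3(id27) recv 79: fwd
Round 6: pos4(id56) recv 79: fwd
Round 7: pos5(id79) recv 79: ELECTED

Answer: 23,79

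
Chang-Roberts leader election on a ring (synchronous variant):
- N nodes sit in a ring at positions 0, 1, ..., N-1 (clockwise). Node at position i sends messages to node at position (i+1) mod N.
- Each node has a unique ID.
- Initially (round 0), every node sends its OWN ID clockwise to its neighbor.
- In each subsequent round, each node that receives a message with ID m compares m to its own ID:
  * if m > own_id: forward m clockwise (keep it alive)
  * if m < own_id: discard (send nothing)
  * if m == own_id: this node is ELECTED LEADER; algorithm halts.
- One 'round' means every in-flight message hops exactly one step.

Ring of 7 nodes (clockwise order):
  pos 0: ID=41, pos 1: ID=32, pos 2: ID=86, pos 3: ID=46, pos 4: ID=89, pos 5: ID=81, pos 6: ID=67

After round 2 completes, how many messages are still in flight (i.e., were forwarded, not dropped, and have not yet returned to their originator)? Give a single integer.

Answer: 3

Derivation:
Round 1: pos1(id32) recv 41: fwd; pos2(id86) recv 32: drop; pos3(id46) recv 86: fwd; pos4(id89) recv 46: drop; pos5(id81) recv 89: fwd; pos6(id67) recv 81: fwd; pos0(id41) recv 67: fwd
Round 2: pos2(id86) recv 41: drop; pos4(id89) recv 86: drop; pos6(id67) recv 89: fwd; pos0(id41) recv 81: fwd; pos1(id32) recv 67: fwd
After round 2: 3 messages still in flight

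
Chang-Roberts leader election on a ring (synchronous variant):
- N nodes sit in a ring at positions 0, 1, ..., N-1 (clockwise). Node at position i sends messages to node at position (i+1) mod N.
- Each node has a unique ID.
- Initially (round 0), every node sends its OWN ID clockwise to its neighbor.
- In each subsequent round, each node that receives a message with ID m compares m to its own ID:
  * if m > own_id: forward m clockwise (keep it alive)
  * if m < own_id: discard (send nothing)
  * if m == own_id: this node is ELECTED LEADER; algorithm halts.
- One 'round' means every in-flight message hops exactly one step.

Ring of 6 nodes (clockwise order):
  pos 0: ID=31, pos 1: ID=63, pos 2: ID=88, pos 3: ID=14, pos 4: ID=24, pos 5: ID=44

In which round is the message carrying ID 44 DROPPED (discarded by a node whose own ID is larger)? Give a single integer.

Round 1: pos1(id63) recv 31: drop; pos2(id88) recv 63: drop; pos3(id14) recv 88: fwd; pos4(id24) recv 14: drop; pos5(id44) recv 24: drop; pos0(id31) recv 44: fwd
Round 2: pos4(id24) recv 88: fwd; pos1(id63) recv 44: drop
Round 3: pos5(id44) recv 88: fwd
Round 4: pos0(id31) recv 88: fwd
Round 5: pos1(id63) recv 88: fwd
Round 6: pos2(id88) recv 88: ELECTED
Message ID 44 originates at pos 5; dropped at pos 1 in round 2

Answer: 2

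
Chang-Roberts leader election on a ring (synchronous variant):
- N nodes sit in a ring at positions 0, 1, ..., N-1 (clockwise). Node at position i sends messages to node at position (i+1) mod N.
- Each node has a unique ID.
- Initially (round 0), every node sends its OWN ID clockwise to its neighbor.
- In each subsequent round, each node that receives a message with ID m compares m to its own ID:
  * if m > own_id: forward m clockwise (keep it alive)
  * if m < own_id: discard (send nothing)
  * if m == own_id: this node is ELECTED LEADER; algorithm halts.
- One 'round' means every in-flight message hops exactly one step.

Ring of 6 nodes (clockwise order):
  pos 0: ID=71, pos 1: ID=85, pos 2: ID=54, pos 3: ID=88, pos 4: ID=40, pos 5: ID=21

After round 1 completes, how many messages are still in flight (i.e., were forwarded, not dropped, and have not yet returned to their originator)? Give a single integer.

Answer: 3

Derivation:
Round 1: pos1(id85) recv 71: drop; pos2(id54) recv 85: fwd; pos3(id88) recv 54: drop; pos4(id40) recv 88: fwd; pos5(id21) recv 40: fwd; pos0(id71) recv 21: drop
After round 1: 3 messages still in flight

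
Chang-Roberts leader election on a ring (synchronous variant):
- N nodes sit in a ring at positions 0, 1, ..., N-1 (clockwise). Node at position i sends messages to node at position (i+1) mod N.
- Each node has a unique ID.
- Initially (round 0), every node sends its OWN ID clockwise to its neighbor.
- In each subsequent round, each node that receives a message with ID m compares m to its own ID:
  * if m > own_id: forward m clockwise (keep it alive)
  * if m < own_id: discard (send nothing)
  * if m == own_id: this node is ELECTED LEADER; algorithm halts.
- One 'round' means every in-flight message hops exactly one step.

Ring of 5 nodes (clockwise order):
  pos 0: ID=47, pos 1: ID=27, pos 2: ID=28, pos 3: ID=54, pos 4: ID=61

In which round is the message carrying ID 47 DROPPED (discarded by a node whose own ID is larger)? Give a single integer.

Round 1: pos1(id27) recv 47: fwd; pos2(id28) recv 27: drop; pos3(id54) recv 28: drop; pos4(id61) recv 54: drop; pos0(id47) recv 61: fwd
Round 2: pos2(id28) recv 47: fwd; pos1(id27) recv 61: fwd
Round 3: pos3(id54) recv 47: drop; pos2(id28) recv 61: fwd
Round 4: pos3(id54) recv 61: fwd
Round 5: pos4(id61) recv 61: ELECTED
Message ID 47 originates at pos 0; dropped at pos 3 in round 3

Answer: 3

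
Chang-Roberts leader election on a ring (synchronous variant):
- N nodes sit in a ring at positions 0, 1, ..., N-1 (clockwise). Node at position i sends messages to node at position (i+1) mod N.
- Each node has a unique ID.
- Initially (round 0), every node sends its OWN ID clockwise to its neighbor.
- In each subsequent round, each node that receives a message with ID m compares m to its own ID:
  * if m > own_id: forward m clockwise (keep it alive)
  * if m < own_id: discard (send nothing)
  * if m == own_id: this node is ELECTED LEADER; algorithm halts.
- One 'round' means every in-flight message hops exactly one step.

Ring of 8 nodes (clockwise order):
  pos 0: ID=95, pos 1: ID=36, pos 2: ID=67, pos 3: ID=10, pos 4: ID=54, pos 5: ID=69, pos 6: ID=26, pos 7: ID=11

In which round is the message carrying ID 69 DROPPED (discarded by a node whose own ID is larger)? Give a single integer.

Round 1: pos1(id36) recv 95: fwd; pos2(id67) recv 36: drop; pos3(id10) recv 67: fwd; pos4(id54) recv 10: drop; pos5(id69) recv 54: drop; pos6(id26) recv 69: fwd; pos7(id11) recv 26: fwd; pos0(id95) recv 11: drop
Round 2: pos2(id67) recv 95: fwd; pos4(id54) recv 67: fwd; pos7(id11) recv 69: fwd; pos0(id95) recv 26: drop
Round 3: pos3(id10) recv 95: fwd; pos5(id69) recv 67: drop; pos0(id95) recv 69: drop
Round 4: pos4(id54) recv 95: fwd
Round 5: pos5(id69) recv 95: fwd
Round 6: pos6(id26) recv 95: fwd
Round 7: pos7(id11) recv 95: fwd
Round 8: pos0(id95) recv 95: ELECTED
Message ID 69 originates at pos 5; dropped at pos 0 in round 3

Answer: 3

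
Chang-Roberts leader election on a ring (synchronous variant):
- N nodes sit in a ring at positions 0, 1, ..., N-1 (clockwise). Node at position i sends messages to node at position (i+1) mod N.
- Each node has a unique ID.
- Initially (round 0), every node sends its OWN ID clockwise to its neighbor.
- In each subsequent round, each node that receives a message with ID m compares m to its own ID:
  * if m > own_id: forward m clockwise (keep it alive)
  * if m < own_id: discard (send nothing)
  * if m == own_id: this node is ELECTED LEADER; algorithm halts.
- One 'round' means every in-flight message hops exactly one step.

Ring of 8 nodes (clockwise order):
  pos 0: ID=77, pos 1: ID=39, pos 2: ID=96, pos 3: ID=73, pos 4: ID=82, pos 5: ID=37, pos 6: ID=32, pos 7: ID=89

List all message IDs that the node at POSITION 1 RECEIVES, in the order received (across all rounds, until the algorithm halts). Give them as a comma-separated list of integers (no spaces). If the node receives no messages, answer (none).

Answer: 77,89,96

Derivation:
Round 1: pos1(id39) recv 77: fwd; pos2(id96) recv 39: drop; pos3(id73) recv 96: fwd; pos4(id82) recv 73: drop; pos5(id37) recv 82: fwd; pos6(id32) recv 37: fwd; pos7(id89) recv 32: drop; pos0(id77) recv 89: fwd
Round 2: pos2(id96) recv 77: drop; pos4(id82) recv 96: fwd; pos6(id32) recv 82: fwd; pos7(id89) recv 37: drop; pos1(id39) recv 89: fwd
Round 3: pos5(id37) recv 96: fwd; pos7(id89) recv 82: drop; pos2(id96) recv 89: drop
Round 4: pos6(id32) recv 96: fwd
Round 5: pos7(id89) recv 96: fwd
Round 6: pos0(id77) recv 96: fwd
Round 7: pos1(id39) recv 96: fwd
Round 8: pos2(id96) recv 96: ELECTED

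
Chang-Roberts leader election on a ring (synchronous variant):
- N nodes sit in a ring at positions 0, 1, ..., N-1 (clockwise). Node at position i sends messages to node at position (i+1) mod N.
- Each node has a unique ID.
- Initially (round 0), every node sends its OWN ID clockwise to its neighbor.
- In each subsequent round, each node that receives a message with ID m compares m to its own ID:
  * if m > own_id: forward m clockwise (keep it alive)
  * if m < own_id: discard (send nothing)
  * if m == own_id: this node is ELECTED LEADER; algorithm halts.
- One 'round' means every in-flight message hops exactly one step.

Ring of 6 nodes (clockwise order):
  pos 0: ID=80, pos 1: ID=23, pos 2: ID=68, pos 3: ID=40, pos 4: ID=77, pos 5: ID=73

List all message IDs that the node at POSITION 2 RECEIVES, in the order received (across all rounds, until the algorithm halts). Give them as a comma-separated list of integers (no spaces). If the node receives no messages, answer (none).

Answer: 23,80

Derivation:
Round 1: pos1(id23) recv 80: fwd; pos2(id68) recv 23: drop; pos3(id40) recv 68: fwd; pos4(id77) recv 40: drop; pos5(id73) recv 77: fwd; pos0(id80) recv 73: drop
Round 2: pos2(id68) recv 80: fwd; pos4(id77) recv 68: drop; pos0(id80) recv 77: drop
Round 3: pos3(id40) recv 80: fwd
Round 4: pos4(id77) recv 80: fwd
Round 5: pos5(id73) recv 80: fwd
Round 6: pos0(id80) recv 80: ELECTED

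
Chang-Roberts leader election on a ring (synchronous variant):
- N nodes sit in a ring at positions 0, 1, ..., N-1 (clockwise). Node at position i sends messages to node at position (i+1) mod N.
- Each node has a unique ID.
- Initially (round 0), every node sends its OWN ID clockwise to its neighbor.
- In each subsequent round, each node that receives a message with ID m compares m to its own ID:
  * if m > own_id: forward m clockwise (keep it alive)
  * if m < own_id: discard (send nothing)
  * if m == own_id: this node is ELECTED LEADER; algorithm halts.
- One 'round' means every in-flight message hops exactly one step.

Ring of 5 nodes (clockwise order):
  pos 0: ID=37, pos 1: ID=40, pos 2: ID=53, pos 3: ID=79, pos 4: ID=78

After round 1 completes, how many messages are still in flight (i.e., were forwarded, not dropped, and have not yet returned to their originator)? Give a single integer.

Answer: 2

Derivation:
Round 1: pos1(id40) recv 37: drop; pos2(id53) recv 40: drop; pos3(id79) recv 53: drop; pos4(id78) recv 79: fwd; pos0(id37) recv 78: fwd
After round 1: 2 messages still in flight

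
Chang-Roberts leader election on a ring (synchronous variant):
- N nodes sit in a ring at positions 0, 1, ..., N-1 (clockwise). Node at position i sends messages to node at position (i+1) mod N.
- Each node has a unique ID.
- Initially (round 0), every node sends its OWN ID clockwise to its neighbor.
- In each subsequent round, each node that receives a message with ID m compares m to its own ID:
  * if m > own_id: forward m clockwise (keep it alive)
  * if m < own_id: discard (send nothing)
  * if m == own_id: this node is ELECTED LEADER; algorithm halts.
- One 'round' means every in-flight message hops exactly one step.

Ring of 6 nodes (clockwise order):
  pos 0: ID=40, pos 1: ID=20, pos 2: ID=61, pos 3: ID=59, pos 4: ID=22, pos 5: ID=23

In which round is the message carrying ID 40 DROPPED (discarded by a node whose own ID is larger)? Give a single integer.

Answer: 2

Derivation:
Round 1: pos1(id20) recv 40: fwd; pos2(id61) recv 20: drop; pos3(id59) recv 61: fwd; pos4(id22) recv 59: fwd; pos5(id23) recv 22: drop; pos0(id40) recv 23: drop
Round 2: pos2(id61) recv 40: drop; pos4(id22) recv 61: fwd; pos5(id23) recv 59: fwd
Round 3: pos5(id23) recv 61: fwd; pos0(id40) recv 59: fwd
Round 4: pos0(id40) recv 61: fwd; pos1(id20) recv 59: fwd
Round 5: pos1(id20) recv 61: fwd; pos2(id61) recv 59: drop
Round 6: pos2(id61) recv 61: ELECTED
Message ID 40 originates at pos 0; dropped at pos 2 in round 2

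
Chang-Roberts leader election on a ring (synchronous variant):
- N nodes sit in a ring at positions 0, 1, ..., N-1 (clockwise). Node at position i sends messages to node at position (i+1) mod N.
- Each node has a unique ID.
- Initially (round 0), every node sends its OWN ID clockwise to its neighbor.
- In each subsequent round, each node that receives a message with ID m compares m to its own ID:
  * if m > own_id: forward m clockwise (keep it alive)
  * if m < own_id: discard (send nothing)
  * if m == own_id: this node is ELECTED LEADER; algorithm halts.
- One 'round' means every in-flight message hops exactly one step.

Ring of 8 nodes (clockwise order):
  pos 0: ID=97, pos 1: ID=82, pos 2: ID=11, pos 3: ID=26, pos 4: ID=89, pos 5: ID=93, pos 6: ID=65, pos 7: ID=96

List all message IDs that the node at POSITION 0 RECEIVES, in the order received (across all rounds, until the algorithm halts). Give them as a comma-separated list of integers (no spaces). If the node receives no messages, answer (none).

Round 1: pos1(id82) recv 97: fwd; pos2(id11) recv 82: fwd; pos3(id26) recv 11: drop; pos4(id89) recv 26: drop; pos5(id93) recv 89: drop; pos6(id65) recv 93: fwd; pos7(id96) recv 65: drop; pos0(id97) recv 96: drop
Round 2: pos2(id11) recv 97: fwd; pos3(id26) recv 82: fwd; pos7(id96) recv 93: drop
Round 3: pos3(id26) recv 97: fwd; pos4(id89) recv 82: drop
Round 4: pos4(id89) recv 97: fwd
Round 5: pos5(id93) recv 97: fwd
Round 6: pos6(id65) recv 97: fwd
Round 7: pos7(id96) recv 97: fwd
Round 8: pos0(id97) recv 97: ELECTED

Answer: 96,97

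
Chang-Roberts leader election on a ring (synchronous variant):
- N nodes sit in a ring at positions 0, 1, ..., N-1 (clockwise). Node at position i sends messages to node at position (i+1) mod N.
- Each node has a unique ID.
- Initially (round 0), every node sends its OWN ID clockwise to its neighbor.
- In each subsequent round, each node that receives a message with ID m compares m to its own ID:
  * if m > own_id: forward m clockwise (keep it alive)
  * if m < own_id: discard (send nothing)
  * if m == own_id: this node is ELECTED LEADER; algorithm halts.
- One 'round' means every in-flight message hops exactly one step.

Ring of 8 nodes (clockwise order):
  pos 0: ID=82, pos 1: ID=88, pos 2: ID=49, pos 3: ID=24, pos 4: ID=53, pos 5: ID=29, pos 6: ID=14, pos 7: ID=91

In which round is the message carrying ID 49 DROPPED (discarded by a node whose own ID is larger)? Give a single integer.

Round 1: pos1(id88) recv 82: drop; pos2(id49) recv 88: fwd; pos3(id24) recv 49: fwd; pos4(id53) recv 24: drop; pos5(id29) recv 53: fwd; pos6(id14) recv 29: fwd; pos7(id91) recv 14: drop; pos0(id82) recv 91: fwd
Round 2: pos3(id24) recv 88: fwd; pos4(id53) recv 49: drop; pos6(id14) recv 53: fwd; pos7(id91) recv 29: drop; pos1(id88) recv 91: fwd
Round 3: pos4(id53) recv 88: fwd; pos7(id91) recv 53: drop; pos2(id49) recv 91: fwd
Round 4: pos5(id29) recv 88: fwd; pos3(id24) recv 91: fwd
Round 5: pos6(id14) recv 88: fwd; pos4(id53) recv 91: fwd
Round 6: pos7(id91) recv 88: drop; pos5(id29) recv 91: fwd
Round 7: pos6(id14) recv 91: fwd
Round 8: pos7(id91) recv 91: ELECTED
Message ID 49 originates at pos 2; dropped at pos 4 in round 2

Answer: 2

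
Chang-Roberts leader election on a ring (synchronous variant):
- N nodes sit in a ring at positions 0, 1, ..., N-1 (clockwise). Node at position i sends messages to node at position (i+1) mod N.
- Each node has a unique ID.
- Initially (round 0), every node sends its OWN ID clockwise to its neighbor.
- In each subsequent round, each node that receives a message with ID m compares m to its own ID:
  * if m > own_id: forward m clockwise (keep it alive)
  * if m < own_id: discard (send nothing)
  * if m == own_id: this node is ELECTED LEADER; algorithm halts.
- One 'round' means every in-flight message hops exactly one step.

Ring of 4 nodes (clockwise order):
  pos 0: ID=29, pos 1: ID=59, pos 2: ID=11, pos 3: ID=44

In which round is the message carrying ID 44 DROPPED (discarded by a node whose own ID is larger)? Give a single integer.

Answer: 2

Derivation:
Round 1: pos1(id59) recv 29: drop; pos2(id11) recv 59: fwd; pos3(id44) recv 11: drop; pos0(id29) recv 44: fwd
Round 2: pos3(id44) recv 59: fwd; pos1(id59) recv 44: drop
Round 3: pos0(id29) recv 59: fwd
Round 4: pos1(id59) recv 59: ELECTED
Message ID 44 originates at pos 3; dropped at pos 1 in round 2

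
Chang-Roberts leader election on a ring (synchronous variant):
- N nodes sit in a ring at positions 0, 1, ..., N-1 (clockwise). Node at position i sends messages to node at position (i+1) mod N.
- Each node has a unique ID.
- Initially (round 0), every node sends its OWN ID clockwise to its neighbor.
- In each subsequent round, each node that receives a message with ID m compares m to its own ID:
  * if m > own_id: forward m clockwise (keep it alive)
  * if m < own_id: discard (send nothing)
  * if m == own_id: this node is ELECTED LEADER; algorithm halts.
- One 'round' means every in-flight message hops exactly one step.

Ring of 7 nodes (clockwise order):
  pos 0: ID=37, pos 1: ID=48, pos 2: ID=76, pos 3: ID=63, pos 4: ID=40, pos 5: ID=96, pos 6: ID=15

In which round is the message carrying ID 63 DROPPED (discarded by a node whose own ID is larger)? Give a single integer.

Round 1: pos1(id48) recv 37: drop; pos2(id76) recv 48: drop; pos3(id63) recv 76: fwd; pos4(id40) recv 63: fwd; pos5(id96) recv 40: drop; pos6(id15) recv 96: fwd; pos0(id37) recv 15: drop
Round 2: pos4(id40) recv 76: fwd; pos5(id96) recv 63: drop; pos0(id37) recv 96: fwd
Round 3: pos5(id96) recv 76: drop; pos1(id48) recv 96: fwd
Round 4: pos2(id76) recv 96: fwd
Round 5: pos3(id63) recv 96: fwd
Round 6: pos4(id40) recv 96: fwd
Round 7: pos5(id96) recv 96: ELECTED
Message ID 63 originates at pos 3; dropped at pos 5 in round 2

Answer: 2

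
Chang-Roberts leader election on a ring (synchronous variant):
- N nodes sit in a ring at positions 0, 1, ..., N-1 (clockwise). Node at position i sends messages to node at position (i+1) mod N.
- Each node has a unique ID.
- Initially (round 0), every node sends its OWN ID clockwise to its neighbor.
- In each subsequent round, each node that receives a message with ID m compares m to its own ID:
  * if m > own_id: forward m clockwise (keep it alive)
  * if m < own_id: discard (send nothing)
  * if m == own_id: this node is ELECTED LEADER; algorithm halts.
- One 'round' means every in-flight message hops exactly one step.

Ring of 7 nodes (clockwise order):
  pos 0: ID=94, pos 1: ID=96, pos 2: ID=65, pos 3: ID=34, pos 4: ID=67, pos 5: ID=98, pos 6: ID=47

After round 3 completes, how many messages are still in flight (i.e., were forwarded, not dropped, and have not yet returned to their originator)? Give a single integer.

Round 1: pos1(id96) recv 94: drop; pos2(id65) recv 96: fwd; pos3(id34) recv 65: fwd; pos4(id67) recv 34: drop; pos5(id98) recv 67: drop; pos6(id47) recv 98: fwd; pos0(id94) recv 47: drop
Round 2: pos3(id34) recv 96: fwd; pos4(id67) recv 65: drop; pos0(id94) recv 98: fwd
Round 3: pos4(id67) recv 96: fwd; pos1(id96) recv 98: fwd
After round 3: 2 messages still in flight

Answer: 2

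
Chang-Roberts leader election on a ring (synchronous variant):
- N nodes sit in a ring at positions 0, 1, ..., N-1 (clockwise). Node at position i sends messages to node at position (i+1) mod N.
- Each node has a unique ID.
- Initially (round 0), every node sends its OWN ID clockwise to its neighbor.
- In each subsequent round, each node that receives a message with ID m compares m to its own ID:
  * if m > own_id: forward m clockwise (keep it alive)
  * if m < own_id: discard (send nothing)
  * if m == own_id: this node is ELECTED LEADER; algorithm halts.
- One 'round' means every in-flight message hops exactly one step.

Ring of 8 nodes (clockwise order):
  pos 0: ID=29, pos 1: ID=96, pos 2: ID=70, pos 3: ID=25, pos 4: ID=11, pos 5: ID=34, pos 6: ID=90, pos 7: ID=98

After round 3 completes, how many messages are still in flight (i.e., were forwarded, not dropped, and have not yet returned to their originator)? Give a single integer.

Round 1: pos1(id96) recv 29: drop; pos2(id70) recv 96: fwd; pos3(id25) recv 70: fwd; pos4(id11) recv 25: fwd; pos5(id34) recv 11: drop; pos6(id90) recv 34: drop; pos7(id98) recv 90: drop; pos0(id29) recv 98: fwd
Round 2: pos3(id25) recv 96: fwd; pos4(id11) recv 70: fwd; pos5(id34) recv 25: drop; pos1(id96) recv 98: fwd
Round 3: pos4(id11) recv 96: fwd; pos5(id34) recv 70: fwd; pos2(id70) recv 98: fwd
After round 3: 3 messages still in flight

Answer: 3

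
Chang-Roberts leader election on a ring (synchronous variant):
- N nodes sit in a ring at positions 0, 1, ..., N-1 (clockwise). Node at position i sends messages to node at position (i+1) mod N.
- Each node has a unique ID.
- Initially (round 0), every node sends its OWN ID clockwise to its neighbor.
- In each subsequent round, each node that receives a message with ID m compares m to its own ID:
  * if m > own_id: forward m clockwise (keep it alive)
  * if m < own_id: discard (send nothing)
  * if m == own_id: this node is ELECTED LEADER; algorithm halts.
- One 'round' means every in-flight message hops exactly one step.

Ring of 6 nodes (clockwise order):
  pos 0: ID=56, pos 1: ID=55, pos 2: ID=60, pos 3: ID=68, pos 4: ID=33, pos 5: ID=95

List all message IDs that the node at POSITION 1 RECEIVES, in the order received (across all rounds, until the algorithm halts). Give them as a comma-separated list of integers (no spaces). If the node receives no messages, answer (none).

Round 1: pos1(id55) recv 56: fwd; pos2(id60) recv 55: drop; pos3(id68) recv 60: drop; pos4(id33) recv 68: fwd; pos5(id95) recv 33: drop; pos0(id56) recv 95: fwd
Round 2: pos2(id60) recv 56: drop; pos5(id95) recv 68: drop; pos1(id55) recv 95: fwd
Round 3: pos2(id60) recv 95: fwd
Round 4: pos3(id68) recv 95: fwd
Round 5: pos4(id33) recv 95: fwd
Round 6: pos5(id95) recv 95: ELECTED

Answer: 56,95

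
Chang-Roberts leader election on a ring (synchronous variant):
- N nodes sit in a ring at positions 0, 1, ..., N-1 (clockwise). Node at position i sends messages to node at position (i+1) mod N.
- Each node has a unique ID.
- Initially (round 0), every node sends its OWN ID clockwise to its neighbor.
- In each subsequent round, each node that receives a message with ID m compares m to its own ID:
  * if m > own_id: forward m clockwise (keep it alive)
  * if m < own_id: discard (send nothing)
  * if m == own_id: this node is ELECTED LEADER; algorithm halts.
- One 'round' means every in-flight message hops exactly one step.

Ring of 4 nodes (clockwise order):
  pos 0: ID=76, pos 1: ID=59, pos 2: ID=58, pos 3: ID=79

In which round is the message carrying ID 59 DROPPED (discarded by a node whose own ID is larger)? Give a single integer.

Round 1: pos1(id59) recv 76: fwd; pos2(id58) recv 59: fwd; pos3(id79) recv 58: drop; pos0(id76) recv 79: fwd
Round 2: pos2(id58) recv 76: fwd; pos3(id79) recv 59: drop; pos1(id59) recv 79: fwd
Round 3: pos3(id79) recv 76: drop; pos2(id58) recv 79: fwd
Round 4: pos3(id79) recv 79: ELECTED
Message ID 59 originates at pos 1; dropped at pos 3 in round 2

Answer: 2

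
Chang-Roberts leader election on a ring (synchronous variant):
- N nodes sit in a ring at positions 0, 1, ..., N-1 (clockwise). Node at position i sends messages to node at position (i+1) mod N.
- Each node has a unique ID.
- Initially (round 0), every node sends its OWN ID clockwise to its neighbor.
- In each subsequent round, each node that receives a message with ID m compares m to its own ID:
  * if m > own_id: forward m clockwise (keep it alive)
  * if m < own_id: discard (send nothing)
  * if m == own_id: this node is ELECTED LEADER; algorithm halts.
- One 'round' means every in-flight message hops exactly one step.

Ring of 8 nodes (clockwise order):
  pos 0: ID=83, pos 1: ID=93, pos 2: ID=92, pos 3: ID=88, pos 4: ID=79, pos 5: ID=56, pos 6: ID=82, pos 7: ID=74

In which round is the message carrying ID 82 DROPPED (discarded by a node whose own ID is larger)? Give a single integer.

Round 1: pos1(id93) recv 83: drop; pos2(id92) recv 93: fwd; pos3(id88) recv 92: fwd; pos4(id79) recv 88: fwd; pos5(id56) recv 79: fwd; pos6(id82) recv 56: drop; pos7(id74) recv 82: fwd; pos0(id83) recv 74: drop
Round 2: pos3(id88) recv 93: fwd; pos4(id79) recv 92: fwd; pos5(id56) recv 88: fwd; pos6(id82) recv 79: drop; pos0(id83) recv 82: drop
Round 3: pos4(id79) recv 93: fwd; pos5(id56) recv 92: fwd; pos6(id82) recv 88: fwd
Round 4: pos5(id56) recv 93: fwd; pos6(id82) recv 92: fwd; pos7(id74) recv 88: fwd
Round 5: pos6(id82) recv 93: fwd; pos7(id74) recv 92: fwd; pos0(id83) recv 88: fwd
Round 6: pos7(id74) recv 93: fwd; pos0(id83) recv 92: fwd; pos1(id93) recv 88: drop
Round 7: pos0(id83) recv 93: fwd; pos1(id93) recv 92: drop
Round 8: pos1(id93) recv 93: ELECTED
Message ID 82 originates at pos 6; dropped at pos 0 in round 2

Answer: 2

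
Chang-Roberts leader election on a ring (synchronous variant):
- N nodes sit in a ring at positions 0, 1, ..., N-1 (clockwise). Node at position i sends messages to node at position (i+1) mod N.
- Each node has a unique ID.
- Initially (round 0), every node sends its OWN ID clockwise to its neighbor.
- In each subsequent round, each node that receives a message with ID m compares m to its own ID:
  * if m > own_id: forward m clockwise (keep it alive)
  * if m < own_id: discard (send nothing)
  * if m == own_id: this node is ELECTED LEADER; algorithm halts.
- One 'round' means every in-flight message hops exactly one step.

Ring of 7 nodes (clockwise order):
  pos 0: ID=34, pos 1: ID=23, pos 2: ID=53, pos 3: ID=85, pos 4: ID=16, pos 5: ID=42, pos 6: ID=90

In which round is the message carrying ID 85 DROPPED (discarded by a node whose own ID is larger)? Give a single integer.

Answer: 3

Derivation:
Round 1: pos1(id23) recv 34: fwd; pos2(id53) recv 23: drop; pos3(id85) recv 53: drop; pos4(id16) recv 85: fwd; pos5(id42) recv 16: drop; pos6(id90) recv 42: drop; pos0(id34) recv 90: fwd
Round 2: pos2(id53) recv 34: drop; pos5(id42) recv 85: fwd; pos1(id23) recv 90: fwd
Round 3: pos6(id90) recv 85: drop; pos2(id53) recv 90: fwd
Round 4: pos3(id85) recv 90: fwd
Round 5: pos4(id16) recv 90: fwd
Round 6: pos5(id42) recv 90: fwd
Round 7: pos6(id90) recv 90: ELECTED
Message ID 85 originates at pos 3; dropped at pos 6 in round 3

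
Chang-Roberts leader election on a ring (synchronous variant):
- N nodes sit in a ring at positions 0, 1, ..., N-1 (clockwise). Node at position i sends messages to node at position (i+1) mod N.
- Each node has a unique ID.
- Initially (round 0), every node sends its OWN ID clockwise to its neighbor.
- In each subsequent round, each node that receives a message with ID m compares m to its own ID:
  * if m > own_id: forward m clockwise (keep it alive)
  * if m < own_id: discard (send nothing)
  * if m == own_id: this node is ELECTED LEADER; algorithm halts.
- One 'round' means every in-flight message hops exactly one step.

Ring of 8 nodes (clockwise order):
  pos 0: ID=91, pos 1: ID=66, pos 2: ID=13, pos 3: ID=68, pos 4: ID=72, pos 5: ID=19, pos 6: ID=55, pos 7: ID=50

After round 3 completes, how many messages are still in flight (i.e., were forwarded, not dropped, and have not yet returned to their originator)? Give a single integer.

Round 1: pos1(id66) recv 91: fwd; pos2(id13) recv 66: fwd; pos3(id68) recv 13: drop; pos4(id72) recv 68: drop; pos5(id19) recv 72: fwd; pos6(id55) recv 19: drop; pos7(id50) recv 55: fwd; pos0(id91) recv 50: drop
Round 2: pos2(id13) recv 91: fwd; pos3(id68) recv 66: drop; pos6(id55) recv 72: fwd; pos0(id91) recv 55: drop
Round 3: pos3(id68) recv 91: fwd; pos7(id50) recv 72: fwd
After round 3: 2 messages still in flight

Answer: 2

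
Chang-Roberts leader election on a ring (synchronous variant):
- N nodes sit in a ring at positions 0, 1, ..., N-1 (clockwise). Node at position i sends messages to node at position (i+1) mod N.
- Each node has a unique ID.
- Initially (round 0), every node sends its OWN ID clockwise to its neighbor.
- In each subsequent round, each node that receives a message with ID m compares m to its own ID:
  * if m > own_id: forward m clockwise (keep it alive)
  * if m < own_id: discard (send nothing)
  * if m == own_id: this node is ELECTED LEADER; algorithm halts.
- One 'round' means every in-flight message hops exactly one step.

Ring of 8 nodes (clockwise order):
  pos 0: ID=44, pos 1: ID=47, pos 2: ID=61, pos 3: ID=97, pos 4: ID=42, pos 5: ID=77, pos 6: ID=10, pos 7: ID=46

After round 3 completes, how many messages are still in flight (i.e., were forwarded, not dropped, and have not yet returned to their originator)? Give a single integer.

Answer: 2

Derivation:
Round 1: pos1(id47) recv 44: drop; pos2(id61) recv 47: drop; pos3(id97) recv 61: drop; pos4(id42) recv 97: fwd; pos5(id77) recv 42: drop; pos6(id10) recv 77: fwd; pos7(id46) recv 10: drop; pos0(id44) recv 46: fwd
Round 2: pos5(id77) recv 97: fwd; pos7(id46) recv 77: fwd; pos1(id47) recv 46: drop
Round 3: pos6(id10) recv 97: fwd; pos0(id44) recv 77: fwd
After round 3: 2 messages still in flight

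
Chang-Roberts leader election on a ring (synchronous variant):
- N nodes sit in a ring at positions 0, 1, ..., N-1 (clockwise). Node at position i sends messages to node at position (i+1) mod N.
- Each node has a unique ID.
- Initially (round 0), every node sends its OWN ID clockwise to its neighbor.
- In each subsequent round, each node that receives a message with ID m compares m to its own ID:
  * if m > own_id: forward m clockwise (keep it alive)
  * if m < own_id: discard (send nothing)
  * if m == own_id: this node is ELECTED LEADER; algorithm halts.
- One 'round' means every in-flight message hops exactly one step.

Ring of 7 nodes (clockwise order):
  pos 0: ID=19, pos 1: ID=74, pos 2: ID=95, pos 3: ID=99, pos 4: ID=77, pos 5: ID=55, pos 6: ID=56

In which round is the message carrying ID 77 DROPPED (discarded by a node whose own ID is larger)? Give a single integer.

Answer: 5

Derivation:
Round 1: pos1(id74) recv 19: drop; pos2(id95) recv 74: drop; pos3(id99) recv 95: drop; pos4(id77) recv 99: fwd; pos5(id55) recv 77: fwd; pos6(id56) recv 55: drop; pos0(id19) recv 56: fwd
Round 2: pos5(id55) recv 99: fwd; pos6(id56) recv 77: fwd; pos1(id74) recv 56: drop
Round 3: pos6(id56) recv 99: fwd; pos0(id19) recv 77: fwd
Round 4: pos0(id19) recv 99: fwd; pos1(id74) recv 77: fwd
Round 5: pos1(id74) recv 99: fwd; pos2(id95) recv 77: drop
Round 6: pos2(id95) recv 99: fwd
Round 7: pos3(id99) recv 99: ELECTED
Message ID 77 originates at pos 4; dropped at pos 2 in round 5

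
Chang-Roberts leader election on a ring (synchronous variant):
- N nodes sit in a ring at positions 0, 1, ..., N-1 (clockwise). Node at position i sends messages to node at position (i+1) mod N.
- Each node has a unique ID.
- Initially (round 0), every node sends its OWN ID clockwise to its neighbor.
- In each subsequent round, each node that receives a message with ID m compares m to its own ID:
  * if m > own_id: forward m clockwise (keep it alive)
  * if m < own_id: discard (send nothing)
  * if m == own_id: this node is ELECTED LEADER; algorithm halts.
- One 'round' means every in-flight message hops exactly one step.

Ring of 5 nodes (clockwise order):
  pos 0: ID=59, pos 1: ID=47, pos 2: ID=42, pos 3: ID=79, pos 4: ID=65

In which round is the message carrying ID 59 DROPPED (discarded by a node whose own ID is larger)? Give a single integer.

Round 1: pos1(id47) recv 59: fwd; pos2(id42) recv 47: fwd; pos3(id79) recv 42: drop; pos4(id65) recv 79: fwd; pos0(id59) recv 65: fwd
Round 2: pos2(id42) recv 59: fwd; pos3(id79) recv 47: drop; pos0(id59) recv 79: fwd; pos1(id47) recv 65: fwd
Round 3: pos3(id79) recv 59: drop; pos1(id47) recv 79: fwd; pos2(id42) recv 65: fwd
Round 4: pos2(id42) recv 79: fwd; pos3(id79) recv 65: drop
Round 5: pos3(id79) recv 79: ELECTED
Message ID 59 originates at pos 0; dropped at pos 3 in round 3

Answer: 3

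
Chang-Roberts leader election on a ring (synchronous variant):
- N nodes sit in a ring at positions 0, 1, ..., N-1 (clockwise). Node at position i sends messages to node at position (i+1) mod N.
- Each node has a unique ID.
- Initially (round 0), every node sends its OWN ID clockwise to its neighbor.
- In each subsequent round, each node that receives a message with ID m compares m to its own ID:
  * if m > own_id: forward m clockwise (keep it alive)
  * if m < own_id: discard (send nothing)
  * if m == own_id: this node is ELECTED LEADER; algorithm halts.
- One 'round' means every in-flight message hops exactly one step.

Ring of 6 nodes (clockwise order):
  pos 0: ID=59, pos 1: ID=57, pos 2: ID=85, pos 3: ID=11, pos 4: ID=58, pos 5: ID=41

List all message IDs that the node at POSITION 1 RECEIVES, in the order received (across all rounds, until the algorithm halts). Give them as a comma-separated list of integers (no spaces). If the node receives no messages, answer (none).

Answer: 59,85

Derivation:
Round 1: pos1(id57) recv 59: fwd; pos2(id85) recv 57: drop; pos3(id11) recv 85: fwd; pos4(id58) recv 11: drop; pos5(id41) recv 58: fwd; pos0(id59) recv 41: drop
Round 2: pos2(id85) recv 59: drop; pos4(id58) recv 85: fwd; pos0(id59) recv 58: drop
Round 3: pos5(id41) recv 85: fwd
Round 4: pos0(id59) recv 85: fwd
Round 5: pos1(id57) recv 85: fwd
Round 6: pos2(id85) recv 85: ELECTED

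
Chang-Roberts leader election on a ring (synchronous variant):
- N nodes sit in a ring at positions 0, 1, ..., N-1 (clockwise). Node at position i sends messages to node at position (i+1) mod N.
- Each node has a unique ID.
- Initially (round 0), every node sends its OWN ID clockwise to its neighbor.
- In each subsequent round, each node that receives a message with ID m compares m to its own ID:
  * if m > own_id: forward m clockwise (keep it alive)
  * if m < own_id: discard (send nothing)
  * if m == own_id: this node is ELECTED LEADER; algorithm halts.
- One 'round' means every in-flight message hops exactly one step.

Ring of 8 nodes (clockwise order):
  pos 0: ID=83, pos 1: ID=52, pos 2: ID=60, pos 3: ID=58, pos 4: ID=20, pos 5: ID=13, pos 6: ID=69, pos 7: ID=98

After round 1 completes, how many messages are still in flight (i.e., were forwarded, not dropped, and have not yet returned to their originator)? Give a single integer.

Answer: 5

Derivation:
Round 1: pos1(id52) recv 83: fwd; pos2(id60) recv 52: drop; pos3(id58) recv 60: fwd; pos4(id20) recv 58: fwd; pos5(id13) recv 20: fwd; pos6(id69) recv 13: drop; pos7(id98) recv 69: drop; pos0(id83) recv 98: fwd
After round 1: 5 messages still in flight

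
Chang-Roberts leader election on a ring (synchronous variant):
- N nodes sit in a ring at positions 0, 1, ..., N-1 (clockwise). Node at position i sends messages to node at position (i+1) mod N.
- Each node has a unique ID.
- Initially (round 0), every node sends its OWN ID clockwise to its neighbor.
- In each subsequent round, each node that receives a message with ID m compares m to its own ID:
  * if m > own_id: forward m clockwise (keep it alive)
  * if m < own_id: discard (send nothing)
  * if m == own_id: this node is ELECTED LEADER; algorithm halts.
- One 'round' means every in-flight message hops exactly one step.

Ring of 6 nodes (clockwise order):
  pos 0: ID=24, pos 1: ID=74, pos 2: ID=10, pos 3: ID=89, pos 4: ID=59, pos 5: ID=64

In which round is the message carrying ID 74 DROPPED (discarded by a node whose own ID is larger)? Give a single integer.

Round 1: pos1(id74) recv 24: drop; pos2(id10) recv 74: fwd; pos3(id89) recv 10: drop; pos4(id59) recv 89: fwd; pos5(id64) recv 59: drop; pos0(id24) recv 64: fwd
Round 2: pos3(id89) recv 74: drop; pos5(id64) recv 89: fwd; pos1(id74) recv 64: drop
Round 3: pos0(id24) recv 89: fwd
Round 4: pos1(id74) recv 89: fwd
Round 5: pos2(id10) recv 89: fwd
Round 6: pos3(id89) recv 89: ELECTED
Message ID 74 originates at pos 1; dropped at pos 3 in round 2

Answer: 2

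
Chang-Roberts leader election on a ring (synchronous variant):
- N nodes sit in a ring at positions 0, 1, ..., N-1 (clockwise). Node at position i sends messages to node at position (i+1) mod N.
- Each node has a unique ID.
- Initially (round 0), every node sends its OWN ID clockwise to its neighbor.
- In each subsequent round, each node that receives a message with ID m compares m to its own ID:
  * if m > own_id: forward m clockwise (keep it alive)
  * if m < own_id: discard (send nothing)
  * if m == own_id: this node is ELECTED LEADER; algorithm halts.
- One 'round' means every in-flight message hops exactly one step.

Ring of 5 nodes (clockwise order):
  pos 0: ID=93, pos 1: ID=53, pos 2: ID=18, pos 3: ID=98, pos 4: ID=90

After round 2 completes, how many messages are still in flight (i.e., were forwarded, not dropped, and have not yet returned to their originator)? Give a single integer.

Answer: 2

Derivation:
Round 1: pos1(id53) recv 93: fwd; pos2(id18) recv 53: fwd; pos3(id98) recv 18: drop; pos4(id90) recv 98: fwd; pos0(id93) recv 90: drop
Round 2: pos2(id18) recv 93: fwd; pos3(id98) recv 53: drop; pos0(id93) recv 98: fwd
After round 2: 2 messages still in flight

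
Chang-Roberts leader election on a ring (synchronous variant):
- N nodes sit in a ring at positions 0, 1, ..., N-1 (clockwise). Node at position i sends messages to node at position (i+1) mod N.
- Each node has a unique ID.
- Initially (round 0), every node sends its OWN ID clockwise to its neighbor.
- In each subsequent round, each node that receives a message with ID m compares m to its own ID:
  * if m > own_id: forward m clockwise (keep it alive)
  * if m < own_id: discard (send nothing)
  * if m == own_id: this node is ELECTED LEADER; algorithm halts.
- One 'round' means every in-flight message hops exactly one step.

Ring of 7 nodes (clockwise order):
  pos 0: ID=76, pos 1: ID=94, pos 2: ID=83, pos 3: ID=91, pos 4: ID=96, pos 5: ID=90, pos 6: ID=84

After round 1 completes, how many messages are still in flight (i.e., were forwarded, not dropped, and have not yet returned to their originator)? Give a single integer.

Answer: 4

Derivation:
Round 1: pos1(id94) recv 76: drop; pos2(id83) recv 94: fwd; pos3(id91) recv 83: drop; pos4(id96) recv 91: drop; pos5(id90) recv 96: fwd; pos6(id84) recv 90: fwd; pos0(id76) recv 84: fwd
After round 1: 4 messages still in flight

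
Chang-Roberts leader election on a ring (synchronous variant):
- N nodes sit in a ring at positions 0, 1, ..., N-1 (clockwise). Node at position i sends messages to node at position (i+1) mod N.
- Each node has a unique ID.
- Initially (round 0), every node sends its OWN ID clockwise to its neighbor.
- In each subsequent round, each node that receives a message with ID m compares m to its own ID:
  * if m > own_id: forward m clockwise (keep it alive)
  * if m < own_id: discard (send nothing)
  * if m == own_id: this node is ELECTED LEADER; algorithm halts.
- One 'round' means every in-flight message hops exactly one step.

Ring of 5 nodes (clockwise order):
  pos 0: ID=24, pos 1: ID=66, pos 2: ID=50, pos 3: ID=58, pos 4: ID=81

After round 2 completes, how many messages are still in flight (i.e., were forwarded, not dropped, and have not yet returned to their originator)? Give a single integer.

Answer: 2

Derivation:
Round 1: pos1(id66) recv 24: drop; pos2(id50) recv 66: fwd; pos3(id58) recv 50: drop; pos4(id81) recv 58: drop; pos0(id24) recv 81: fwd
Round 2: pos3(id58) recv 66: fwd; pos1(id66) recv 81: fwd
After round 2: 2 messages still in flight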